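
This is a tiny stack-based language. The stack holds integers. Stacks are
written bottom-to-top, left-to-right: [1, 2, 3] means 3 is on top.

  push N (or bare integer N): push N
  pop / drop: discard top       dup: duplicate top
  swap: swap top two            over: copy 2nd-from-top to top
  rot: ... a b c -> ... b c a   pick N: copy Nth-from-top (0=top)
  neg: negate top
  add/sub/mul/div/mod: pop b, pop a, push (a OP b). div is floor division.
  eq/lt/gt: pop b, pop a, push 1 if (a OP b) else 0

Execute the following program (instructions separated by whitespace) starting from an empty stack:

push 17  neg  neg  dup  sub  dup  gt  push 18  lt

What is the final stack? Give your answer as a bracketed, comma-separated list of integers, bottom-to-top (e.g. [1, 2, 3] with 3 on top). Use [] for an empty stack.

After 'push 17': [17]
After 'neg': [-17]
After 'neg': [17]
After 'dup': [17, 17]
After 'sub': [0]
After 'dup': [0, 0]
After 'gt': [0]
After 'push 18': [0, 18]
After 'lt': [1]

Answer: [1]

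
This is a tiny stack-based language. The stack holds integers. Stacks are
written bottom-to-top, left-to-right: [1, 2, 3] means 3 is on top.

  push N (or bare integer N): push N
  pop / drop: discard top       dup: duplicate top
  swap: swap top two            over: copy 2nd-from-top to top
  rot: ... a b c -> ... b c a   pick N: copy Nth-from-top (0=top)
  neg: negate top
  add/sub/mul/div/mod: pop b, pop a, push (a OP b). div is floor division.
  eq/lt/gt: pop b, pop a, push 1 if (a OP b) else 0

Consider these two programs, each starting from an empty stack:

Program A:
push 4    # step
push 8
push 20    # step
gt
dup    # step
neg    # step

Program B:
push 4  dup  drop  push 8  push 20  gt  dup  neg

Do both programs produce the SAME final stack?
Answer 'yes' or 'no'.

Program A trace:
  After 'push 4': [4]
  After 'push 8': [4, 8]
  After 'push 20': [4, 8, 20]
  After 'gt': [4, 0]
  After 'dup': [4, 0, 0]
  After 'neg': [4, 0, 0]
Program A final stack: [4, 0, 0]

Program B trace:
  After 'push 4': [4]
  After 'dup': [4, 4]
  After 'drop': [4]
  After 'push 8': [4, 8]
  After 'push 20': [4, 8, 20]
  After 'gt': [4, 0]
  After 'dup': [4, 0, 0]
  After 'neg': [4, 0, 0]
Program B final stack: [4, 0, 0]
Same: yes

Answer: yes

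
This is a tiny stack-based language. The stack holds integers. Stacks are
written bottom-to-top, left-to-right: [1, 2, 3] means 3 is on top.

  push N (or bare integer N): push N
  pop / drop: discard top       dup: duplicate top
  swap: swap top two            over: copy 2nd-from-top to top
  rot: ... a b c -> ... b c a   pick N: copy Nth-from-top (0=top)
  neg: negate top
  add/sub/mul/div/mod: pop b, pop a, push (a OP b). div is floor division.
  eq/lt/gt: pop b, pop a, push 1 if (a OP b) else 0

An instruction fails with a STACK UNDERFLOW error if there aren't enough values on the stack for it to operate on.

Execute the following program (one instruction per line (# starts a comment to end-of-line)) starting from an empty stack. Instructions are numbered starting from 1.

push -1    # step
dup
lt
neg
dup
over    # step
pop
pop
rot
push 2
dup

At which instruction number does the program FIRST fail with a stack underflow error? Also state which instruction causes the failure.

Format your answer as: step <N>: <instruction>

Answer: step 9: rot

Derivation:
Step 1 ('push -1'): stack = [-1], depth = 1
Step 2 ('dup'): stack = [-1, -1], depth = 2
Step 3 ('lt'): stack = [0], depth = 1
Step 4 ('neg'): stack = [0], depth = 1
Step 5 ('dup'): stack = [0, 0], depth = 2
Step 6 ('over'): stack = [0, 0, 0], depth = 3
Step 7 ('pop'): stack = [0, 0], depth = 2
Step 8 ('pop'): stack = [0], depth = 1
Step 9 ('rot'): needs 3 value(s) but depth is 1 — STACK UNDERFLOW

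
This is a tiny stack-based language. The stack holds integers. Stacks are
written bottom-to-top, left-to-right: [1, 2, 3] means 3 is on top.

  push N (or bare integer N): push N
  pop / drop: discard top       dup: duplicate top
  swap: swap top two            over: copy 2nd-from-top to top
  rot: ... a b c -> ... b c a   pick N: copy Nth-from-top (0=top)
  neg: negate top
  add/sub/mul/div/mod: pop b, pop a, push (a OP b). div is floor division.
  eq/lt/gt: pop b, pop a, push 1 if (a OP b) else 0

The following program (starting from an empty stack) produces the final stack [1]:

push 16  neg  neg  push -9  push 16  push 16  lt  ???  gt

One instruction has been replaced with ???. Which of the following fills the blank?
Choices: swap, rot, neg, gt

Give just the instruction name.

Stack before ???: [16, -9, 0]
Stack after ???:  [16, 0]
Checking each choice:
  swap: produces [16, 1]
  rot: produces [-9, 0]
  neg: produces [16, 0]
  gt: MATCH


Answer: gt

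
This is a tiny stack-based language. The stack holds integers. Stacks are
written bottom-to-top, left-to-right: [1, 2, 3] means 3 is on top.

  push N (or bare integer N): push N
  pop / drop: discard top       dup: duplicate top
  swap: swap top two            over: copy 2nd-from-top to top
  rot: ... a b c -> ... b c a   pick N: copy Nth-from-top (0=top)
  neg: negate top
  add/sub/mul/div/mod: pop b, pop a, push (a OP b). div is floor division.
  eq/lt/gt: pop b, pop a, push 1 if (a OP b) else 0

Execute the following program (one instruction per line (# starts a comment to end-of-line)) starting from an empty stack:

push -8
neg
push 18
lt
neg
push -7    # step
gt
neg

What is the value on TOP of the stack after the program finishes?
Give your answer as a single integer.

Answer: -1

Derivation:
After 'push -8': [-8]
After 'neg': [8]
After 'push 18': [8, 18]
After 'lt': [1]
After 'neg': [-1]
After 'push -7': [-1, -7]
After 'gt': [1]
After 'neg': [-1]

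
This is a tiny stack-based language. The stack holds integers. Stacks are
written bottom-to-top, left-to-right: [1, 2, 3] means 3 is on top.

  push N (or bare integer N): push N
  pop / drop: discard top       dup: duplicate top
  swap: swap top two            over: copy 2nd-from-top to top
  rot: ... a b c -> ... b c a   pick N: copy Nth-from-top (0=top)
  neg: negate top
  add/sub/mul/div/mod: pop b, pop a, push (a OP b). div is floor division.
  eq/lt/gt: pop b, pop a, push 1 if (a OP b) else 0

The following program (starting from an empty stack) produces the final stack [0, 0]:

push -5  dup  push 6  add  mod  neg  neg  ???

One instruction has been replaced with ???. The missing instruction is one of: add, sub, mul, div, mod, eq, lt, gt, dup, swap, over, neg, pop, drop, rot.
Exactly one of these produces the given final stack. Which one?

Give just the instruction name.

Answer: dup

Derivation:
Stack before ???: [0]
Stack after ???:  [0, 0]
The instruction that transforms [0] -> [0, 0] is: dup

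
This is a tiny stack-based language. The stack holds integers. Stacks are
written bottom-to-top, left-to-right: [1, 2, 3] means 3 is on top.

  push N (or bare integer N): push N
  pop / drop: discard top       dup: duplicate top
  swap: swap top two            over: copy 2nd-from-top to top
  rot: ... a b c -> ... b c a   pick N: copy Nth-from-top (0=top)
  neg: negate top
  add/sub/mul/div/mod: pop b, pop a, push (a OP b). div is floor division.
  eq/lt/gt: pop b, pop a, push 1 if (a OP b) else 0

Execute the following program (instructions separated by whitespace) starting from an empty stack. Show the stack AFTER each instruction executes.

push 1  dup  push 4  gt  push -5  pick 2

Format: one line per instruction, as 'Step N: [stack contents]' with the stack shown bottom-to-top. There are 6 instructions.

Step 1: [1]
Step 2: [1, 1]
Step 3: [1, 1, 4]
Step 4: [1, 0]
Step 5: [1, 0, -5]
Step 6: [1, 0, -5, 1]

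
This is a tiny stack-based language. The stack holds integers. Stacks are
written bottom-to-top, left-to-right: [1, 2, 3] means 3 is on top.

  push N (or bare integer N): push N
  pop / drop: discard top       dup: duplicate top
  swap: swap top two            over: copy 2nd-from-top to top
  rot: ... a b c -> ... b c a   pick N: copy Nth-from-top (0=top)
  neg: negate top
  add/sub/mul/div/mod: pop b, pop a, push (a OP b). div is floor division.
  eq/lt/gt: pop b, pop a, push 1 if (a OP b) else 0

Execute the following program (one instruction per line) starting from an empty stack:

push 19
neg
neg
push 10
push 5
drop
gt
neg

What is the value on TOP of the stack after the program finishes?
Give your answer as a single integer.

After 'push 19': [19]
After 'neg': [-19]
After 'neg': [19]
After 'push 10': [19, 10]
After 'push 5': [19, 10, 5]
After 'drop': [19, 10]
After 'gt': [1]
After 'neg': [-1]

Answer: -1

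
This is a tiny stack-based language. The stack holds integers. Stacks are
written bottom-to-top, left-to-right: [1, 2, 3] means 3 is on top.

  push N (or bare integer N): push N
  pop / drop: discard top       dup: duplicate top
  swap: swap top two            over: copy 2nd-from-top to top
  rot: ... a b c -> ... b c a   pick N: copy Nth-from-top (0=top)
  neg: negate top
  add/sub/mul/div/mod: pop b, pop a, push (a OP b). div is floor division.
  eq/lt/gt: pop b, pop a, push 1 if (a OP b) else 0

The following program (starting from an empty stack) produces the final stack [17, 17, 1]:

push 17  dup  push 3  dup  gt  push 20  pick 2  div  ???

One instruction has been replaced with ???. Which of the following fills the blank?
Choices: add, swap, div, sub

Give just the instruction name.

Answer: add

Derivation:
Stack before ???: [17, 17, 0, 1]
Stack after ???:  [17, 17, 1]
Checking each choice:
  add: MATCH
  swap: produces [17, 17, 1, 0]
  div: produces [17, 17, 0]
  sub: produces [17, 17, -1]


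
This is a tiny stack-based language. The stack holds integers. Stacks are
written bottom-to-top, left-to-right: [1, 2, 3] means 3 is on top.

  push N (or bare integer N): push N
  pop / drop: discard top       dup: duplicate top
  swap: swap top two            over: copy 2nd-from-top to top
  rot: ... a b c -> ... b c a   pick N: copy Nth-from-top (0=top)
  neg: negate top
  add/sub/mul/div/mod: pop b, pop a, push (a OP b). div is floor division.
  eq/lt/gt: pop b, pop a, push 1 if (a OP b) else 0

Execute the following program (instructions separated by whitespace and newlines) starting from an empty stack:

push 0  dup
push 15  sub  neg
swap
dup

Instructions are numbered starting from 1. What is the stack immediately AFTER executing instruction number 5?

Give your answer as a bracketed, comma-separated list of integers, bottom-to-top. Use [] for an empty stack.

Step 1 ('push 0'): [0]
Step 2 ('dup'): [0, 0]
Step 3 ('push 15'): [0, 0, 15]
Step 4 ('sub'): [0, -15]
Step 5 ('neg'): [0, 15]

Answer: [0, 15]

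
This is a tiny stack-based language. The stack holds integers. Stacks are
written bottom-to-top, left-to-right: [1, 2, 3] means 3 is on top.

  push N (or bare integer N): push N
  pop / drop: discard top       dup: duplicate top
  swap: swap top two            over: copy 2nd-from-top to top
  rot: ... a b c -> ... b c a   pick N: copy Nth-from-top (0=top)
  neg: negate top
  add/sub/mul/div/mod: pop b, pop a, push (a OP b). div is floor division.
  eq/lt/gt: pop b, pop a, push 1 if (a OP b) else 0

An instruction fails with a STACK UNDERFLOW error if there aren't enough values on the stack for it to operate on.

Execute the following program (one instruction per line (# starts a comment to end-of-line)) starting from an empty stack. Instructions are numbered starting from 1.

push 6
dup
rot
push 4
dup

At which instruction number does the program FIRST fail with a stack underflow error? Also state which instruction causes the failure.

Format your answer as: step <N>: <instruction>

Answer: step 3: rot

Derivation:
Step 1 ('push 6'): stack = [6], depth = 1
Step 2 ('dup'): stack = [6, 6], depth = 2
Step 3 ('rot'): needs 3 value(s) but depth is 2 — STACK UNDERFLOW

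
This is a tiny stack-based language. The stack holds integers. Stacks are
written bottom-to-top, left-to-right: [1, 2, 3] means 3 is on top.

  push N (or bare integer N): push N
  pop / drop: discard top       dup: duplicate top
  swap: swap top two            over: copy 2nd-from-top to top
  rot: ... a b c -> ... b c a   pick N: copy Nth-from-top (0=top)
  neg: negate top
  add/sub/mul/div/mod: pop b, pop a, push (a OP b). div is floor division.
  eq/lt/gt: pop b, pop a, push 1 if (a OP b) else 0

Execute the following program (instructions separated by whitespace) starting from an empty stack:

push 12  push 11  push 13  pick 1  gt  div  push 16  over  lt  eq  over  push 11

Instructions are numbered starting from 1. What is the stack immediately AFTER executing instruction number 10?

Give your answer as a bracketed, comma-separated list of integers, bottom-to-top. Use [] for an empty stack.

Answer: [12, 0]

Derivation:
Step 1 ('push 12'): [12]
Step 2 ('push 11'): [12, 11]
Step 3 ('push 13'): [12, 11, 13]
Step 4 ('pick 1'): [12, 11, 13, 11]
Step 5 ('gt'): [12, 11, 1]
Step 6 ('div'): [12, 11]
Step 7 ('push 16'): [12, 11, 16]
Step 8 ('over'): [12, 11, 16, 11]
Step 9 ('lt'): [12, 11, 0]
Step 10 ('eq'): [12, 0]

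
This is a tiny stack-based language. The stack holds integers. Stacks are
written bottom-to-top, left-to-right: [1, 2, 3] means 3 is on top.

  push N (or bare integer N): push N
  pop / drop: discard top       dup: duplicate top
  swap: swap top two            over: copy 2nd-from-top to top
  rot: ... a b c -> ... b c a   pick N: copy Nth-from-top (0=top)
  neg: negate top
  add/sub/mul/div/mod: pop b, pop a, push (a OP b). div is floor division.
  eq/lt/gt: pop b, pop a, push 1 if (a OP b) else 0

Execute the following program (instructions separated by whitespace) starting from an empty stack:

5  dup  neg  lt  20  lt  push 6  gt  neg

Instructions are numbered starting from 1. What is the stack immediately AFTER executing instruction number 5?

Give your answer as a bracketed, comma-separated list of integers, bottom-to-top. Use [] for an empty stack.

Answer: [0, 20]

Derivation:
Step 1 ('5'): [5]
Step 2 ('dup'): [5, 5]
Step 3 ('neg'): [5, -5]
Step 4 ('lt'): [0]
Step 5 ('20'): [0, 20]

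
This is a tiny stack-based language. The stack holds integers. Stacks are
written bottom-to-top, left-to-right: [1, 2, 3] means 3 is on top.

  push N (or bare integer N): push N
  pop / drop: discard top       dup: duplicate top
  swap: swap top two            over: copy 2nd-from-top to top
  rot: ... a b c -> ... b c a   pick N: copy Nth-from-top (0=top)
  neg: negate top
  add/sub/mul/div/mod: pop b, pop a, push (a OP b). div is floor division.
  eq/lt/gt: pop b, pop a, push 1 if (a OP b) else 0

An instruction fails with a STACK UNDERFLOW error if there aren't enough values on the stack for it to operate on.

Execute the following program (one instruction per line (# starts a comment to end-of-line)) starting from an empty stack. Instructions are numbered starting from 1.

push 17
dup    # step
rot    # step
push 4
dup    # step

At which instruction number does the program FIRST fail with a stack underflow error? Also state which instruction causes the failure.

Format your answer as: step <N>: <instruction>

Step 1 ('push 17'): stack = [17], depth = 1
Step 2 ('dup'): stack = [17, 17], depth = 2
Step 3 ('rot'): needs 3 value(s) but depth is 2 — STACK UNDERFLOW

Answer: step 3: rot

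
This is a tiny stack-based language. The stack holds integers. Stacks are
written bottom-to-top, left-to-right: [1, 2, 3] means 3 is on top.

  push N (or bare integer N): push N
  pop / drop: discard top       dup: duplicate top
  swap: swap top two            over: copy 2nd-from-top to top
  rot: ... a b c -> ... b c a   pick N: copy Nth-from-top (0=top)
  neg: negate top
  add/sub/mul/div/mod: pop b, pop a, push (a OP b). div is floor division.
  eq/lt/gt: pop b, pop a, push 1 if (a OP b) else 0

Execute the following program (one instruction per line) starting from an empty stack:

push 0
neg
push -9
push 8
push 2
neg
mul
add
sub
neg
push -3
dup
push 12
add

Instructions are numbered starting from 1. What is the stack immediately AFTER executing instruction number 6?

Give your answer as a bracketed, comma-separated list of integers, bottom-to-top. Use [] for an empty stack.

Answer: [0, -9, 8, -2]

Derivation:
Step 1 ('push 0'): [0]
Step 2 ('neg'): [0]
Step 3 ('push -9'): [0, -9]
Step 4 ('push 8'): [0, -9, 8]
Step 5 ('push 2'): [0, -9, 8, 2]
Step 6 ('neg'): [0, -9, 8, -2]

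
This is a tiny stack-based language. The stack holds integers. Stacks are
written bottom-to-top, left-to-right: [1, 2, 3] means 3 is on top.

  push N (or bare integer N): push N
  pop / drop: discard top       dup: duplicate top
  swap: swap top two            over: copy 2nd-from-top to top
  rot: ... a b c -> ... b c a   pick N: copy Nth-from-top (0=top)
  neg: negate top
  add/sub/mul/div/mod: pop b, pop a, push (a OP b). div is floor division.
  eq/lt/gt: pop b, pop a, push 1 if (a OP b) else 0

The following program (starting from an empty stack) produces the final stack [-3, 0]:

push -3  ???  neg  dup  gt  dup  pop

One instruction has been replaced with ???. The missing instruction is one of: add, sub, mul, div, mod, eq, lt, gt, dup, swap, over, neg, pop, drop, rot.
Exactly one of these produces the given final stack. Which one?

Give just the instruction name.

Answer: dup

Derivation:
Stack before ???: [-3]
Stack after ???:  [-3, -3]
The instruction that transforms [-3] -> [-3, -3] is: dup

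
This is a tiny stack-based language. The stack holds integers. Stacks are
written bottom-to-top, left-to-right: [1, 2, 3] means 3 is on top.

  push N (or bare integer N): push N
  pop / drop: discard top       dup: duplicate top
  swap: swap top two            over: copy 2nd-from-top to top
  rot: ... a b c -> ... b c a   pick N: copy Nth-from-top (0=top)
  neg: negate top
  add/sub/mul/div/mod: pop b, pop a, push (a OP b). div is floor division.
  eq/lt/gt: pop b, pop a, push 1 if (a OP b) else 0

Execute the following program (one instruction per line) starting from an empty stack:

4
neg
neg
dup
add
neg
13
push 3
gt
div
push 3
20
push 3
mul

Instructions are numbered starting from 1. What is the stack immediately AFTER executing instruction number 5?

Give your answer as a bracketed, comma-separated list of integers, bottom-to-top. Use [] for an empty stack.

Answer: [8]

Derivation:
Step 1 ('4'): [4]
Step 2 ('neg'): [-4]
Step 3 ('neg'): [4]
Step 4 ('dup'): [4, 4]
Step 5 ('add'): [8]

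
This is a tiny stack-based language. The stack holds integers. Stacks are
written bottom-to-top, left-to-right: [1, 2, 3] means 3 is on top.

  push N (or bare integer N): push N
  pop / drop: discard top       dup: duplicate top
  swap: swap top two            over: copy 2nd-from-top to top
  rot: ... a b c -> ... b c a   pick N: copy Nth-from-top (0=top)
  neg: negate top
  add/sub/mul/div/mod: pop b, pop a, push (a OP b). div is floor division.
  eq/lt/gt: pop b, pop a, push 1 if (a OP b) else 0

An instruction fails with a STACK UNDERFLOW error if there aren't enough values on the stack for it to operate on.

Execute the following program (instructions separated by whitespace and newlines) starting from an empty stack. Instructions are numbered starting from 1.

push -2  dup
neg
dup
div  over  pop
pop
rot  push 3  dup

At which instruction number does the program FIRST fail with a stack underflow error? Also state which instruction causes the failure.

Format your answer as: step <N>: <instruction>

Step 1 ('push -2'): stack = [-2], depth = 1
Step 2 ('dup'): stack = [-2, -2], depth = 2
Step 3 ('neg'): stack = [-2, 2], depth = 2
Step 4 ('dup'): stack = [-2, 2, 2], depth = 3
Step 5 ('div'): stack = [-2, 1], depth = 2
Step 6 ('over'): stack = [-2, 1, -2], depth = 3
Step 7 ('pop'): stack = [-2, 1], depth = 2
Step 8 ('pop'): stack = [-2], depth = 1
Step 9 ('rot'): needs 3 value(s) but depth is 1 — STACK UNDERFLOW

Answer: step 9: rot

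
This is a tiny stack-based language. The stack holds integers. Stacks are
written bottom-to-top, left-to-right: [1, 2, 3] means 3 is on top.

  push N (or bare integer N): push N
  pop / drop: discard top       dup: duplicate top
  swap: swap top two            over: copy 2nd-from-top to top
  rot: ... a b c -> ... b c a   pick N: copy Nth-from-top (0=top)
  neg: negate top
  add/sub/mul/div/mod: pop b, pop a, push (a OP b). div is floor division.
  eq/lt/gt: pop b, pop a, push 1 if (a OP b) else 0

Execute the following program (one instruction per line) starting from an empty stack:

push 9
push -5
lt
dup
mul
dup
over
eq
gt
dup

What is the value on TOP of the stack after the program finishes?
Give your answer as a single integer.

After 'push 9': [9]
After 'push -5': [9, -5]
After 'lt': [0]
After 'dup': [0, 0]
After 'mul': [0]
After 'dup': [0, 0]
After 'over': [0, 0, 0]
After 'eq': [0, 1]
After 'gt': [0]
After 'dup': [0, 0]

Answer: 0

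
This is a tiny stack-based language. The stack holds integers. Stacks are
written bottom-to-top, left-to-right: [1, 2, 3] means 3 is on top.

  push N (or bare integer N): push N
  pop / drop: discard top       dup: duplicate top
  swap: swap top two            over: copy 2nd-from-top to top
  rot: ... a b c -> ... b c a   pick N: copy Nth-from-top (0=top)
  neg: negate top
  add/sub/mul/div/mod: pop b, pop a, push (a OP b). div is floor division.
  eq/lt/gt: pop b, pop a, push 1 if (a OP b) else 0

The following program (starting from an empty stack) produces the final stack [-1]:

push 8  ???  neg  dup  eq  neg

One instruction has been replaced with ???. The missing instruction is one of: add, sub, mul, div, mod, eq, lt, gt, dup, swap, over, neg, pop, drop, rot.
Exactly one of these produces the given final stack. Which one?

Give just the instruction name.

Answer: neg

Derivation:
Stack before ???: [8]
Stack after ???:  [-8]
The instruction that transforms [8] -> [-8] is: neg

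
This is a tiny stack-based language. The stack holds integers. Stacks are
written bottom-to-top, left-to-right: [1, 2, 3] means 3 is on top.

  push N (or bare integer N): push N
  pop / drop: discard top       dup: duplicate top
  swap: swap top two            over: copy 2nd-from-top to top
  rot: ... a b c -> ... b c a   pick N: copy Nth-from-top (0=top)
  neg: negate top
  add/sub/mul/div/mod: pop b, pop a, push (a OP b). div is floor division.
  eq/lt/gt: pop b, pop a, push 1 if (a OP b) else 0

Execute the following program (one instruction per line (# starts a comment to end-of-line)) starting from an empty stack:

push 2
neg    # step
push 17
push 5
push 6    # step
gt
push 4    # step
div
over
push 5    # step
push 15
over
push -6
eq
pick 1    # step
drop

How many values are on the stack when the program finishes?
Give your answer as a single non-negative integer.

After 'push 2': stack = [2] (depth 1)
After 'neg': stack = [-2] (depth 1)
After 'push 17': stack = [-2, 17] (depth 2)
After 'push 5': stack = [-2, 17, 5] (depth 3)
After 'push 6': stack = [-2, 17, 5, 6] (depth 4)
After 'gt': stack = [-2, 17, 0] (depth 3)
After 'push 4': stack = [-2, 17, 0, 4] (depth 4)
After 'div': stack = [-2, 17, 0] (depth 3)
After 'over': stack = [-2, 17, 0, 17] (depth 4)
After 'push 5': stack = [-2, 17, 0, 17, 5] (depth 5)
After 'push 15': stack = [-2, 17, 0, 17, 5, 15] (depth 6)
After 'over': stack = [-2, 17, 0, 17, 5, 15, 5] (depth 7)
After 'push -6': stack = [-2, 17, 0, 17, 5, 15, 5, -6] (depth 8)
After 'eq': stack = [-2, 17, 0, 17, 5, 15, 0] (depth 7)
After 'pick 1': stack = [-2, 17, 0, 17, 5, 15, 0, 15] (depth 8)
After 'drop': stack = [-2, 17, 0, 17, 5, 15, 0] (depth 7)

Answer: 7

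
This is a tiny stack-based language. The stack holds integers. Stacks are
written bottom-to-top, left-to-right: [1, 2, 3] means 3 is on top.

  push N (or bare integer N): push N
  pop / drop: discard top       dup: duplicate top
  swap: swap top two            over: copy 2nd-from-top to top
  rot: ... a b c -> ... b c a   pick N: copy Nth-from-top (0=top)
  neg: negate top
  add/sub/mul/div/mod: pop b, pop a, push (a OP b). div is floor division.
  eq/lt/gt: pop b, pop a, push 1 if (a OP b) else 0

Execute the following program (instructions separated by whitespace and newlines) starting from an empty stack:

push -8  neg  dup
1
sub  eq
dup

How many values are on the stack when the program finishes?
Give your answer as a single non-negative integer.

Answer: 2

Derivation:
After 'push -8': stack = [-8] (depth 1)
After 'neg': stack = [8] (depth 1)
After 'dup': stack = [8, 8] (depth 2)
After 'push 1': stack = [8, 8, 1] (depth 3)
After 'sub': stack = [8, 7] (depth 2)
After 'eq': stack = [0] (depth 1)
After 'dup': stack = [0, 0] (depth 2)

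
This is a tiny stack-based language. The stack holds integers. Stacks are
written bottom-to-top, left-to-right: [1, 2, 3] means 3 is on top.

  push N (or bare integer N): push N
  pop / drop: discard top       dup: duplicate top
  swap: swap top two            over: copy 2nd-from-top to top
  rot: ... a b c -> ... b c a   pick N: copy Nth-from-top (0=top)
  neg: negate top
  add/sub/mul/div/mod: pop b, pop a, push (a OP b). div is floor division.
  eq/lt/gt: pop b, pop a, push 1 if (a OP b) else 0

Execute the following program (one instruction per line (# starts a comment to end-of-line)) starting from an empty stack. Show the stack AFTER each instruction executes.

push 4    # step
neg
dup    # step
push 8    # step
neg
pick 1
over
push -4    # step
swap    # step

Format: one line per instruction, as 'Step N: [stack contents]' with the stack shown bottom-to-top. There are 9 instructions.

Step 1: [4]
Step 2: [-4]
Step 3: [-4, -4]
Step 4: [-4, -4, 8]
Step 5: [-4, -4, -8]
Step 6: [-4, -4, -8, -4]
Step 7: [-4, -4, -8, -4, -8]
Step 8: [-4, -4, -8, -4, -8, -4]
Step 9: [-4, -4, -8, -4, -4, -8]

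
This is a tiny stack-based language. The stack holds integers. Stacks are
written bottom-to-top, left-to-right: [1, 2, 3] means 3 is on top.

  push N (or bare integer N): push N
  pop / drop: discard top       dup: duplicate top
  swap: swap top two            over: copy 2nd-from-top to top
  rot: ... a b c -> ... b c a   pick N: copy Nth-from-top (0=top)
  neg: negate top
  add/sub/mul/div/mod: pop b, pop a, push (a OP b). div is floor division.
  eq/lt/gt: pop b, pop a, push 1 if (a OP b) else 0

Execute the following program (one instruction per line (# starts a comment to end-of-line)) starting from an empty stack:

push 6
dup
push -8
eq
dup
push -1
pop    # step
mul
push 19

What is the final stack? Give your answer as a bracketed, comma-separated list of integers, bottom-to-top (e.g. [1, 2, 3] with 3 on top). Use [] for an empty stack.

After 'push 6': [6]
After 'dup': [6, 6]
After 'push -8': [6, 6, -8]
After 'eq': [6, 0]
After 'dup': [6, 0, 0]
After 'push -1': [6, 0, 0, -1]
After 'pop': [6, 0, 0]
After 'mul': [6, 0]
After 'push 19': [6, 0, 19]

Answer: [6, 0, 19]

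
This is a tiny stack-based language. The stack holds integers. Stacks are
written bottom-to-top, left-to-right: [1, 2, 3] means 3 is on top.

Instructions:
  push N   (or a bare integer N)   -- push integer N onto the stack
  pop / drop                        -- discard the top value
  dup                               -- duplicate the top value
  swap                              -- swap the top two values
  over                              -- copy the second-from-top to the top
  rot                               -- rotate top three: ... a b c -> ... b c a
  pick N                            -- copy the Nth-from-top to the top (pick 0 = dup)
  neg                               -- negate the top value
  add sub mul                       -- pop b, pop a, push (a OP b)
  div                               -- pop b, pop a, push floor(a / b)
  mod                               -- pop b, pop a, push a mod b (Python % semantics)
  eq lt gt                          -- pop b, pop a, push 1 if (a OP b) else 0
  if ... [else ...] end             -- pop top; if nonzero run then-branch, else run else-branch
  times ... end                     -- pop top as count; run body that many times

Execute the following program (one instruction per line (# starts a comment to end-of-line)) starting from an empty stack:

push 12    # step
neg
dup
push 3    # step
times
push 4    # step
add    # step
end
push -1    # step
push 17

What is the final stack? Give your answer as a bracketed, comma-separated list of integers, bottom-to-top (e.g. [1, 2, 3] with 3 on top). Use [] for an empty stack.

Answer: [-12, 0, -1, 17]

Derivation:
After 'push 12': [12]
After 'neg': [-12]
After 'dup': [-12, -12]
After 'push 3': [-12, -12, 3]
After 'times': [-12, -12]
After 'push 4': [-12, -12, 4]
After 'add': [-12, -8]
After 'push 4': [-12, -8, 4]
After 'add': [-12, -4]
After 'push 4': [-12, -4, 4]
After 'add': [-12, 0]
After 'push -1': [-12, 0, -1]
After 'push 17': [-12, 0, -1, 17]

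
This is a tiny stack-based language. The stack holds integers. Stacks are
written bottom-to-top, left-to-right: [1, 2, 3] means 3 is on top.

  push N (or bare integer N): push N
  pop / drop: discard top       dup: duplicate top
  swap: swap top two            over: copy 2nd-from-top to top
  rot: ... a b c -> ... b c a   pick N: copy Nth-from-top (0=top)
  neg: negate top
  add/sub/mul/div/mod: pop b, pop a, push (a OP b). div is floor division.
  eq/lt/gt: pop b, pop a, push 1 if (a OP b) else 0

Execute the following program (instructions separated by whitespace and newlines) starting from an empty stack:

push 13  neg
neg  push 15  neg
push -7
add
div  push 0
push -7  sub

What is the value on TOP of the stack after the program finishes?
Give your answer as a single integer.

After 'push 13': [13]
After 'neg': [-13]
After 'neg': [13]
After 'push 15': [13, 15]
After 'neg': [13, -15]
After 'push -7': [13, -15, -7]
After 'add': [13, -22]
After 'div': [-1]
After 'push 0': [-1, 0]
After 'push -7': [-1, 0, -7]
After 'sub': [-1, 7]

Answer: 7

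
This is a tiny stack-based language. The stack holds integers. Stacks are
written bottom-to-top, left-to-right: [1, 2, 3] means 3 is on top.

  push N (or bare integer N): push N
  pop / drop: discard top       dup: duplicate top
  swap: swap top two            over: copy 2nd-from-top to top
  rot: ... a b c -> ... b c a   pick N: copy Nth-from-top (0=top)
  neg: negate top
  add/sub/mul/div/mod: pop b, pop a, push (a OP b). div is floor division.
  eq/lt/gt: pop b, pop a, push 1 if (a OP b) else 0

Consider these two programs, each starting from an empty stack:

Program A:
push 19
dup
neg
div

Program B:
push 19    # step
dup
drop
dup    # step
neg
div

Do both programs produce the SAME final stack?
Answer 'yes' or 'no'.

Program A trace:
  After 'push 19': [19]
  After 'dup': [19, 19]
  After 'neg': [19, -19]
  After 'div': [-1]
Program A final stack: [-1]

Program B trace:
  After 'push 19': [19]
  After 'dup': [19, 19]
  After 'drop': [19]
  After 'dup': [19, 19]
  After 'neg': [19, -19]
  After 'div': [-1]
Program B final stack: [-1]
Same: yes

Answer: yes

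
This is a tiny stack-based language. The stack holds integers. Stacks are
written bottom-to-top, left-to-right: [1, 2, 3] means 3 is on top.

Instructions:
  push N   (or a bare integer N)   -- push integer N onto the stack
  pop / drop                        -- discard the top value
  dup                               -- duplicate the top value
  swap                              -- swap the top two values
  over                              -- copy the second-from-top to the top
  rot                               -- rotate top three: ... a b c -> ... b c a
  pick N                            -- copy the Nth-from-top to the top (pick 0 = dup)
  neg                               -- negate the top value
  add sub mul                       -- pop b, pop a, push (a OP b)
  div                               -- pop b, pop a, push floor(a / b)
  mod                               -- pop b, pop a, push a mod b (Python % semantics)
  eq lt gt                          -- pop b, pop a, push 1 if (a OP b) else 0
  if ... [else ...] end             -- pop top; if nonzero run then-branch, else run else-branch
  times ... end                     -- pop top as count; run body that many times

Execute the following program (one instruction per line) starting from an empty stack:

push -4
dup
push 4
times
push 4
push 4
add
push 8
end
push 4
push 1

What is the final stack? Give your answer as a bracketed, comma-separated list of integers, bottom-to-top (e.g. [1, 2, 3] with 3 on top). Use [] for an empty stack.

After 'push -4': [-4]
After 'dup': [-4, -4]
After 'push 4': [-4, -4, 4]
After 'times': [-4, -4]
After 'push 4': [-4, -4, 4]
After 'push 4': [-4, -4, 4, 4]
After 'add': [-4, -4, 8]
After 'push 8': [-4, -4, 8, 8]
After 'push 4': [-4, -4, 8, 8, 4]
After 'push 4': [-4, -4, 8, 8, 4, 4]
After 'add': [-4, -4, 8, 8, 8]
After 'push 8': [-4, -4, 8, 8, 8, 8]
After 'push 4': [-4, -4, 8, 8, 8, 8, 4]
After 'push 4': [-4, -4, 8, 8, 8, 8, 4, 4]
After 'add': [-4, -4, 8, 8, 8, 8, 8]
After 'push 8': [-4, -4, 8, 8, 8, 8, 8, 8]
After 'push 4': [-4, -4, 8, 8, 8, 8, 8, 8, 4]
After 'push 4': [-4, -4, 8, 8, 8, 8, 8, 8, 4, 4]
After 'add': [-4, -4, 8, 8, 8, 8, 8, 8, 8]
After 'push 8': [-4, -4, 8, 8, 8, 8, 8, 8, 8, 8]
After 'push 4': [-4, -4, 8, 8, 8, 8, 8, 8, 8, 8, 4]
After 'push 1': [-4, -4, 8, 8, 8, 8, 8, 8, 8, 8, 4, 1]

Answer: [-4, -4, 8, 8, 8, 8, 8, 8, 8, 8, 4, 1]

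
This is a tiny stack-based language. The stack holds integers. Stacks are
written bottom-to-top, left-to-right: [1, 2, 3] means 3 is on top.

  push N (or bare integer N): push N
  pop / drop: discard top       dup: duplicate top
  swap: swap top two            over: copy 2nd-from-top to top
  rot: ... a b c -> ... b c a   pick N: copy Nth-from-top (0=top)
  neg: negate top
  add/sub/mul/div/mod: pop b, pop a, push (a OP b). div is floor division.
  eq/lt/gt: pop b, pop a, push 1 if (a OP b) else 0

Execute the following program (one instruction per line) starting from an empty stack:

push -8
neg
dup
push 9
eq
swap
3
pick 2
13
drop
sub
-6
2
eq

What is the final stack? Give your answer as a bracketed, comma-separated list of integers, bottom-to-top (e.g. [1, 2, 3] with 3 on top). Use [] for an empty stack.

After 'push -8': [-8]
After 'neg': [8]
After 'dup': [8, 8]
After 'push 9': [8, 8, 9]
After 'eq': [8, 0]
After 'swap': [0, 8]
After 'push 3': [0, 8, 3]
After 'pick 2': [0, 8, 3, 0]
After 'push 13': [0, 8, 3, 0, 13]
After 'drop': [0, 8, 3, 0]
After 'sub': [0, 8, 3]
After 'push -6': [0, 8, 3, -6]
After 'push 2': [0, 8, 3, -6, 2]
After 'eq': [0, 8, 3, 0]

Answer: [0, 8, 3, 0]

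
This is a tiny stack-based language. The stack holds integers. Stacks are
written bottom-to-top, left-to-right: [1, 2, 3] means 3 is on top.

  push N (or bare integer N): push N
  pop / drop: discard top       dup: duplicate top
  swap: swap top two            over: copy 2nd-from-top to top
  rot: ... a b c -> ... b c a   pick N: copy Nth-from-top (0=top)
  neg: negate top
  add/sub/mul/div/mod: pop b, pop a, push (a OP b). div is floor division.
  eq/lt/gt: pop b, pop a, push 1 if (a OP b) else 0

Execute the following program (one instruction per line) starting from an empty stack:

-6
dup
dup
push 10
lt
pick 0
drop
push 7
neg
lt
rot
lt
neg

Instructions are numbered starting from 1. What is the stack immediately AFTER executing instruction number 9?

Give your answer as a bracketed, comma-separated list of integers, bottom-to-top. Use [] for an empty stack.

Step 1 ('-6'): [-6]
Step 2 ('dup'): [-6, -6]
Step 3 ('dup'): [-6, -6, -6]
Step 4 ('push 10'): [-6, -6, -6, 10]
Step 5 ('lt'): [-6, -6, 1]
Step 6 ('pick 0'): [-6, -6, 1, 1]
Step 7 ('drop'): [-6, -6, 1]
Step 8 ('push 7'): [-6, -6, 1, 7]
Step 9 ('neg'): [-6, -6, 1, -7]

Answer: [-6, -6, 1, -7]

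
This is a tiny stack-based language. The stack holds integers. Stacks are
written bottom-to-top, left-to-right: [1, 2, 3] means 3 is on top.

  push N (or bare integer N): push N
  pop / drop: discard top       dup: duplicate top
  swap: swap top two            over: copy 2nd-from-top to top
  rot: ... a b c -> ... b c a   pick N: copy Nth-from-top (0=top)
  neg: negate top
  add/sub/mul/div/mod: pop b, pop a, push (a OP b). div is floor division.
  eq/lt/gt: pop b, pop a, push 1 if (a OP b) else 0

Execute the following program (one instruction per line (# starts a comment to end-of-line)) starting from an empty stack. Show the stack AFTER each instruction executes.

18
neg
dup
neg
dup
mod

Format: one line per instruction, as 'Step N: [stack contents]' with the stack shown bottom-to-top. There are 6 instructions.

Step 1: [18]
Step 2: [-18]
Step 3: [-18, -18]
Step 4: [-18, 18]
Step 5: [-18, 18, 18]
Step 6: [-18, 0]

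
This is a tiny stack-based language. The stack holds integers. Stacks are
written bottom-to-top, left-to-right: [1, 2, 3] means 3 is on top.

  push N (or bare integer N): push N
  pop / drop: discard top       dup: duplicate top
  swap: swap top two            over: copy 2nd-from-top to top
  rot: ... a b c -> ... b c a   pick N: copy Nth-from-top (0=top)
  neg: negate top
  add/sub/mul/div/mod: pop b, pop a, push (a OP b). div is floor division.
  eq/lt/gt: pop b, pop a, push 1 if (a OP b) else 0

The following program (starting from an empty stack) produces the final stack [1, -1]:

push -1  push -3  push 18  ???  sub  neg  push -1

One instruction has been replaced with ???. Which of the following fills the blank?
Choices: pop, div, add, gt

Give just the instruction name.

Stack before ???: [-1, -3, 18]
Stack after ???:  [-1, 0]
Checking each choice:
  pop: produces [-2, -1]
  div: produces [0, -1]
  add: produces [16, -1]
  gt: MATCH


Answer: gt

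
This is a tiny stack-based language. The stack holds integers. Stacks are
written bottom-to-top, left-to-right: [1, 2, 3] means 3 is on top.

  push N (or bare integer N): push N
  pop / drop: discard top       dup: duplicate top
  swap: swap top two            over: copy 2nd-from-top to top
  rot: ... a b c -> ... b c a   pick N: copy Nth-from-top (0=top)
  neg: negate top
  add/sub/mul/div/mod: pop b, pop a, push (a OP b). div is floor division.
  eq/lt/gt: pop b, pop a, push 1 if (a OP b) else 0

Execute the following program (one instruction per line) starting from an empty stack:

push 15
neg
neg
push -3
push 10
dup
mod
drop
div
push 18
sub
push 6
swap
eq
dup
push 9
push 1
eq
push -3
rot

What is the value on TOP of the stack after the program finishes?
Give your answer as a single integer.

After 'push 15': [15]
After 'neg': [-15]
After 'neg': [15]
After 'push -3': [15, -3]
After 'push 10': [15, -3, 10]
After 'dup': [15, -3, 10, 10]
After 'mod': [15, -3, 0]
After 'drop': [15, -3]
After 'div': [-5]
After 'push 18': [-5, 18]
After 'sub': [-23]
After 'push 6': [-23, 6]
After 'swap': [6, -23]
After 'eq': [0]
After 'dup': [0, 0]
After 'push 9': [0, 0, 9]
After 'push 1': [0, 0, 9, 1]
After 'eq': [0, 0, 0]
After 'push -3': [0, 0, 0, -3]
After 'rot': [0, 0, -3, 0]

Answer: 0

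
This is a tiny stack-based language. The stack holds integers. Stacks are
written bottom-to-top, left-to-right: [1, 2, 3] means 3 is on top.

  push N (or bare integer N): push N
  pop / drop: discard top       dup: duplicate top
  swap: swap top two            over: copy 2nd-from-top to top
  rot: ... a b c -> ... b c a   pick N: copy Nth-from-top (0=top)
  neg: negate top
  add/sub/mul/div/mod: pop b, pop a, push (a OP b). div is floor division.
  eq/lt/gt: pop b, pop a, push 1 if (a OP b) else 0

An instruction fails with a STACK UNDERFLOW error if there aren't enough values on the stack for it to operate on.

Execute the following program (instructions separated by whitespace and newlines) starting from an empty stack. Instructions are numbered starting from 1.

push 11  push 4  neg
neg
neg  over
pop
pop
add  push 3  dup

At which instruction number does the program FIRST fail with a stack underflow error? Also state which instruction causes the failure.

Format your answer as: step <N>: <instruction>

Answer: step 9: add

Derivation:
Step 1 ('push 11'): stack = [11], depth = 1
Step 2 ('push 4'): stack = [11, 4], depth = 2
Step 3 ('neg'): stack = [11, -4], depth = 2
Step 4 ('neg'): stack = [11, 4], depth = 2
Step 5 ('neg'): stack = [11, -4], depth = 2
Step 6 ('over'): stack = [11, -4, 11], depth = 3
Step 7 ('pop'): stack = [11, -4], depth = 2
Step 8 ('pop'): stack = [11], depth = 1
Step 9 ('add'): needs 2 value(s) but depth is 1 — STACK UNDERFLOW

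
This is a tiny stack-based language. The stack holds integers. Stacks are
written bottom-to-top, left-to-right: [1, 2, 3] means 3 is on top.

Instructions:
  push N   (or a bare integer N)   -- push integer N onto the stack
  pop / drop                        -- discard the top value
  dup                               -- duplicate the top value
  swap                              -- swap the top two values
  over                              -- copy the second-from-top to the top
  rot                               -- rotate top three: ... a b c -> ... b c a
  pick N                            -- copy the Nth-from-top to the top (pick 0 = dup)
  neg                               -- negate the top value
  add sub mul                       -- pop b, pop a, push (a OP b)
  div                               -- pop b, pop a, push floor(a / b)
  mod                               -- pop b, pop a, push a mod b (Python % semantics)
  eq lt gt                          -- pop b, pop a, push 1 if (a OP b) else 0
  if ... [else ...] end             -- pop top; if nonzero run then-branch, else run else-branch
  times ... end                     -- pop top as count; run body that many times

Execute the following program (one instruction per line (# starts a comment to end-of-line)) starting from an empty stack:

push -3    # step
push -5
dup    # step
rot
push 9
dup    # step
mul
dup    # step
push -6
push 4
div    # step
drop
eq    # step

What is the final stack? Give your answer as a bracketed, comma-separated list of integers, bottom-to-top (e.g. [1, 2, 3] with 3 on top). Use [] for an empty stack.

After 'push -3': [-3]
After 'push -5': [-3, -5]
After 'dup': [-3, -5, -5]
After 'rot': [-5, -5, -3]
After 'push 9': [-5, -5, -3, 9]
After 'dup': [-5, -5, -3, 9, 9]
After 'mul': [-5, -5, -3, 81]
After 'dup': [-5, -5, -3, 81, 81]
After 'push -6': [-5, -5, -3, 81, 81, -6]
After 'push 4': [-5, -5, -3, 81, 81, -6, 4]
After 'div': [-5, -5, -3, 81, 81, -2]
After 'drop': [-5, -5, -3, 81, 81]
After 'eq': [-5, -5, -3, 1]

Answer: [-5, -5, -3, 1]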